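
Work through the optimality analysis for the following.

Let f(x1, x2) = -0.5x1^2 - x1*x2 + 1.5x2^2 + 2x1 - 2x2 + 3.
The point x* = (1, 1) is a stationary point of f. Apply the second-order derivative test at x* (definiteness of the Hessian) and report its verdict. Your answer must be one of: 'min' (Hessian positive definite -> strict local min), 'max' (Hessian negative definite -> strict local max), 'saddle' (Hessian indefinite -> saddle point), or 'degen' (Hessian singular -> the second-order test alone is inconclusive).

Compute the Hessian H = grad^2 f:
  H = [[-1, -1], [-1, 3]]
Verify stationarity: grad f(x*) = H x* + g = (0, 0).
Eigenvalues of H: -1.2361, 3.2361.
Eigenvalues have mixed signs, so H is indefinite -> x* is a saddle point.

saddle


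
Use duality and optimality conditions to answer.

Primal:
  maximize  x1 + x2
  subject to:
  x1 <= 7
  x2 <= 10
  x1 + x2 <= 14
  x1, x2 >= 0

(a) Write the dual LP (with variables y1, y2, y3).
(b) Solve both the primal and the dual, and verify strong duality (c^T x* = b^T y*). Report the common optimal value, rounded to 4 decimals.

The standard primal-dual pair for 'max c^T x s.t. A x <= b, x >= 0' is:
  Dual:  min b^T y  s.t.  A^T y >= c,  y >= 0.

So the dual LP is:
  minimize  7y1 + 10y2 + 14y3
  subject to:
    y1 + y3 >= 1
    y2 + y3 >= 1
    y1, y2, y3 >= 0

Solving the primal: x* = (4, 10).
  primal value c^T x* = 14.
Solving the dual: y* = (0, 0, 1).
  dual value b^T y* = 14.
Strong duality: c^T x* = b^T y*. Confirmed.

14


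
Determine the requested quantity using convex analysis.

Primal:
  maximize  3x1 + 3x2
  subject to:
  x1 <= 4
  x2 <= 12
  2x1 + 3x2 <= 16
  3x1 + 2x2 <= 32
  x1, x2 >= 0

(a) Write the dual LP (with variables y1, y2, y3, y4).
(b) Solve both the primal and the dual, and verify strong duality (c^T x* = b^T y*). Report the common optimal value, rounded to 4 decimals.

The standard primal-dual pair for 'max c^T x s.t. A x <= b, x >= 0' is:
  Dual:  min b^T y  s.t.  A^T y >= c,  y >= 0.

So the dual LP is:
  minimize  4y1 + 12y2 + 16y3 + 32y4
  subject to:
    y1 + 2y3 + 3y4 >= 3
    y2 + 3y3 + 2y4 >= 3
    y1, y2, y3, y4 >= 0

Solving the primal: x* = (4, 2.6667).
  primal value c^T x* = 20.
Solving the dual: y* = (1, 0, 1, 0).
  dual value b^T y* = 20.
Strong duality: c^T x* = b^T y*. Confirmed.

20


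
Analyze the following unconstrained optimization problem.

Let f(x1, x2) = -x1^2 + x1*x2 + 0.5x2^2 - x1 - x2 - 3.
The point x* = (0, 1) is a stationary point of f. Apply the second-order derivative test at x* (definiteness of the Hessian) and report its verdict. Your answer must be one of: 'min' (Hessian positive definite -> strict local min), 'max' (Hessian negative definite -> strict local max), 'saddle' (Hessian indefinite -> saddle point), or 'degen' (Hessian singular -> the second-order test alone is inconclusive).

Compute the Hessian H = grad^2 f:
  H = [[-2, 1], [1, 1]]
Verify stationarity: grad f(x*) = H x* + g = (0, 0).
Eigenvalues of H: -2.3028, 1.3028.
Eigenvalues have mixed signs, so H is indefinite -> x* is a saddle point.

saddle


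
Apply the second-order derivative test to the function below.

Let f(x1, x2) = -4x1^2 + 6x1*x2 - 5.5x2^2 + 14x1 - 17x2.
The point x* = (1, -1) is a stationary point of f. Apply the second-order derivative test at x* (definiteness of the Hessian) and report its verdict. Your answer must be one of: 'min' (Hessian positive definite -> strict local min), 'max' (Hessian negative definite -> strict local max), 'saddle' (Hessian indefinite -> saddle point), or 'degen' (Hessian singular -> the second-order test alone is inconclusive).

Compute the Hessian H = grad^2 f:
  H = [[-8, 6], [6, -11]]
Verify stationarity: grad f(x*) = H x* + g = (0, 0).
Eigenvalues of H: -15.6847, -3.3153.
Both eigenvalues < 0, so H is negative definite -> x* is a strict local max.

max


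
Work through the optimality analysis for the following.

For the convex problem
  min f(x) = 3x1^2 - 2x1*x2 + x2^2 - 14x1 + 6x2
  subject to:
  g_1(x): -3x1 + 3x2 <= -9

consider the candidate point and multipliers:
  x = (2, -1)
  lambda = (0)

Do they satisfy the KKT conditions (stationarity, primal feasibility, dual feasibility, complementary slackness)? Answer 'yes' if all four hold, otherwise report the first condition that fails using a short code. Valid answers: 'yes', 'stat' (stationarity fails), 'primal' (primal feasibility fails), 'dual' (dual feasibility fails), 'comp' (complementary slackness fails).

Gradient of f: grad f(x) = Q x + c = (0, 0)
Constraint values g_i(x) = a_i^T x - b_i:
  g_1((2, -1)) = 0
Stationarity residual: grad f(x) + sum_i lambda_i a_i = (0, 0)
  -> stationarity OK
Primal feasibility (all g_i <= 0): OK
Dual feasibility (all lambda_i >= 0): OK
Complementary slackness (lambda_i * g_i(x) = 0 for all i): OK

Verdict: yes, KKT holds.

yes


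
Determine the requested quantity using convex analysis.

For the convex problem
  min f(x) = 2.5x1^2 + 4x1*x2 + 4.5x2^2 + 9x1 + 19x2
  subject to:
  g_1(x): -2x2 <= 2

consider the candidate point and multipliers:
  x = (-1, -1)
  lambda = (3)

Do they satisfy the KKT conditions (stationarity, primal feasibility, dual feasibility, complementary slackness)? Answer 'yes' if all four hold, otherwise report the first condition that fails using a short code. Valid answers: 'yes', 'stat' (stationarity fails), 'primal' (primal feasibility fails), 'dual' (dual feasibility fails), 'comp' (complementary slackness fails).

Gradient of f: grad f(x) = Q x + c = (0, 6)
Constraint values g_i(x) = a_i^T x - b_i:
  g_1((-1, -1)) = 0
Stationarity residual: grad f(x) + sum_i lambda_i a_i = (0, 0)
  -> stationarity OK
Primal feasibility (all g_i <= 0): OK
Dual feasibility (all lambda_i >= 0): OK
Complementary slackness (lambda_i * g_i(x) = 0 for all i): OK

Verdict: yes, KKT holds.

yes


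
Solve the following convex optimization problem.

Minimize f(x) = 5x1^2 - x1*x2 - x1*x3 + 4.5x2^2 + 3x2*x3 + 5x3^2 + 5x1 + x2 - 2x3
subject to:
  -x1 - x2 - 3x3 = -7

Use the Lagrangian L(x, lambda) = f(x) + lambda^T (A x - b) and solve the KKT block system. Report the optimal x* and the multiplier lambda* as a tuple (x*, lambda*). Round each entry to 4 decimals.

Form the Lagrangian:
  L(x, lambda) = (1/2) x^T Q x + c^T x + lambda^T (A x - b)
Stationarity (grad_x L = 0): Q x + c + A^T lambda = 0.
Primal feasibility: A x = b.

This gives the KKT block system:
  [ Q   A^T ] [ x     ]   [-c ]
  [ A    0  ] [ lambda ] = [ b ]

Solving the linear system:
  x*      = (0.3734, -0.084, 2.2369)
  lambda* = (6.5811)
  f(x*)   = 21.6884

x* = (0.3734, -0.084, 2.2369), lambda* = (6.5811)


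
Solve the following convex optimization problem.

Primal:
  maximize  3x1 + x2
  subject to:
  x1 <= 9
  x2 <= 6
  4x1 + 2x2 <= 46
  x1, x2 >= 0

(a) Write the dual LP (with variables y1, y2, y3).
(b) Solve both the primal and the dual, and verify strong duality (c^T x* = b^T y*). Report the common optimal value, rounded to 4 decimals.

The standard primal-dual pair for 'max c^T x s.t. A x <= b, x >= 0' is:
  Dual:  min b^T y  s.t.  A^T y >= c,  y >= 0.

So the dual LP is:
  minimize  9y1 + 6y2 + 46y3
  subject to:
    y1 + 4y3 >= 3
    y2 + 2y3 >= 1
    y1, y2, y3 >= 0

Solving the primal: x* = (9, 5).
  primal value c^T x* = 32.
Solving the dual: y* = (1, 0, 0.5).
  dual value b^T y* = 32.
Strong duality: c^T x* = b^T y*. Confirmed.

32


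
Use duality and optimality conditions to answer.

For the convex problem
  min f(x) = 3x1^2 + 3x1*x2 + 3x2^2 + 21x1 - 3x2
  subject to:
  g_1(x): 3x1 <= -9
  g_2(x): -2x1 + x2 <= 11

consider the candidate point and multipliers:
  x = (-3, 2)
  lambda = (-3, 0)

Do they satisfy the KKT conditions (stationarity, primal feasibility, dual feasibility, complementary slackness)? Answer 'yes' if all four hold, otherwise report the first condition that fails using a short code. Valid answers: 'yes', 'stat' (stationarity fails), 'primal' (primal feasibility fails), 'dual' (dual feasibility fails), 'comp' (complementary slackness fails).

Gradient of f: grad f(x) = Q x + c = (9, 0)
Constraint values g_i(x) = a_i^T x - b_i:
  g_1((-3, 2)) = 0
  g_2((-3, 2)) = -3
Stationarity residual: grad f(x) + sum_i lambda_i a_i = (0, 0)
  -> stationarity OK
Primal feasibility (all g_i <= 0): OK
Dual feasibility (all lambda_i >= 0): FAILS
Complementary slackness (lambda_i * g_i(x) = 0 for all i): OK

Verdict: the first failing condition is dual_feasibility -> dual.

dual


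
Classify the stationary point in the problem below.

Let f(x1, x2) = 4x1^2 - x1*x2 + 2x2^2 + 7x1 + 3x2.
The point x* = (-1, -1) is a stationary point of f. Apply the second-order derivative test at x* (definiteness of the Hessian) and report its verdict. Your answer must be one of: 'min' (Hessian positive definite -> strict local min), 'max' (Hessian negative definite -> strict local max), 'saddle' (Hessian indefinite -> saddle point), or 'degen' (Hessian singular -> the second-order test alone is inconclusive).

Compute the Hessian H = grad^2 f:
  H = [[8, -1], [-1, 4]]
Verify stationarity: grad f(x*) = H x* + g = (0, 0).
Eigenvalues of H: 3.7639, 8.2361.
Both eigenvalues > 0, so H is positive definite -> x* is a strict local min.

min


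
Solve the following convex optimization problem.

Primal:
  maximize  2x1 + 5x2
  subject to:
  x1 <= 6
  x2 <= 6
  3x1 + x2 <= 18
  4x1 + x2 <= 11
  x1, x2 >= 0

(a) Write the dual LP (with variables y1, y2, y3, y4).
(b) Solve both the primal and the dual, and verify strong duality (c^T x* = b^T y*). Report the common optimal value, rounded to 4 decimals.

The standard primal-dual pair for 'max c^T x s.t. A x <= b, x >= 0' is:
  Dual:  min b^T y  s.t.  A^T y >= c,  y >= 0.

So the dual LP is:
  minimize  6y1 + 6y2 + 18y3 + 11y4
  subject to:
    y1 + 3y3 + 4y4 >= 2
    y2 + y3 + y4 >= 5
    y1, y2, y3, y4 >= 0

Solving the primal: x* = (1.25, 6).
  primal value c^T x* = 32.5.
Solving the dual: y* = (0, 4.5, 0, 0.5).
  dual value b^T y* = 32.5.
Strong duality: c^T x* = b^T y*. Confirmed.

32.5


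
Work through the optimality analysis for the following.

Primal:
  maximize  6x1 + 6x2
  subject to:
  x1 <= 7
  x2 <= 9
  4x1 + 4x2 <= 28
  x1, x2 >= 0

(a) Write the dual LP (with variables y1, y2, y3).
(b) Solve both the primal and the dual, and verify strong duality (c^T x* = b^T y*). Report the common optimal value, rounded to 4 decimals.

The standard primal-dual pair for 'max c^T x s.t. A x <= b, x >= 0' is:
  Dual:  min b^T y  s.t.  A^T y >= c,  y >= 0.

So the dual LP is:
  minimize  7y1 + 9y2 + 28y3
  subject to:
    y1 + 4y3 >= 6
    y2 + 4y3 >= 6
    y1, y2, y3 >= 0

Solving the primal: x* = (0, 7).
  primal value c^T x* = 42.
Solving the dual: y* = (0, 0, 1.5).
  dual value b^T y* = 42.
Strong duality: c^T x* = b^T y*. Confirmed.

42


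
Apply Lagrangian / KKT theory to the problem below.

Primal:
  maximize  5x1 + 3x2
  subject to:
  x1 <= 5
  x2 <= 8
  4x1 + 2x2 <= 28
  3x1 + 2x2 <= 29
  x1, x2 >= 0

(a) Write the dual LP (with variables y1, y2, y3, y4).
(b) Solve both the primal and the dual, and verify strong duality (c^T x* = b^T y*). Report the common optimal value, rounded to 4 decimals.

The standard primal-dual pair for 'max c^T x s.t. A x <= b, x >= 0' is:
  Dual:  min b^T y  s.t.  A^T y >= c,  y >= 0.

So the dual LP is:
  minimize  5y1 + 8y2 + 28y3 + 29y4
  subject to:
    y1 + 4y3 + 3y4 >= 5
    y2 + 2y3 + 2y4 >= 3
    y1, y2, y3, y4 >= 0

Solving the primal: x* = (3, 8).
  primal value c^T x* = 39.
Solving the dual: y* = (0, 0.5, 1.25, 0).
  dual value b^T y* = 39.
Strong duality: c^T x* = b^T y*. Confirmed.

39


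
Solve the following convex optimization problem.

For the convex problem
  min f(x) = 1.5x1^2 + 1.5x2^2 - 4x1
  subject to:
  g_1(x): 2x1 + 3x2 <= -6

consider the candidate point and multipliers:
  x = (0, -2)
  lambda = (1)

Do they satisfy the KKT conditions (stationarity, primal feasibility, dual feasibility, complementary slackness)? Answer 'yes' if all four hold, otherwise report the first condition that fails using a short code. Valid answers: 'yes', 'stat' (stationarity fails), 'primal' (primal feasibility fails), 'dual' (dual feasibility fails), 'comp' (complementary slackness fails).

Gradient of f: grad f(x) = Q x + c = (-4, -6)
Constraint values g_i(x) = a_i^T x - b_i:
  g_1((0, -2)) = 0
Stationarity residual: grad f(x) + sum_i lambda_i a_i = (-2, -3)
  -> stationarity FAILS
Primal feasibility (all g_i <= 0): OK
Dual feasibility (all lambda_i >= 0): OK
Complementary slackness (lambda_i * g_i(x) = 0 for all i): OK

Verdict: the first failing condition is stationarity -> stat.

stat


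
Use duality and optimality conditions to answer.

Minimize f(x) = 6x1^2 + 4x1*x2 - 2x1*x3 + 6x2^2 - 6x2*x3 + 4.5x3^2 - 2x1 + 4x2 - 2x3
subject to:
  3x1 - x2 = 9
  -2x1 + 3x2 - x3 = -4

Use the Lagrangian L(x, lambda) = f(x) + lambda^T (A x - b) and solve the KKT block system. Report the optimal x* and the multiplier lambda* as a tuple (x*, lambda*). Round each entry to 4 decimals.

Form the Lagrangian:
  L(x, lambda) = (1/2) x^T Q x + c^T x + lambda^T (A x - b)
Stationarity (grad_x L = 0): Q x + c + A^T lambda = 0.
Primal feasibility: A x = b.

This gives the KKT block system:
  [ Q   A^T ] [ x     ]   [-c ]
  [ A    0  ] [ lambda ] = [ b ]

Solving the linear system:
  x*      = (3.1967, 0.5902, -0.623)
  lambda* = (-25.0164, -17.541)
  f(x*)   = 76.0984

x* = (3.1967, 0.5902, -0.623), lambda* = (-25.0164, -17.541)


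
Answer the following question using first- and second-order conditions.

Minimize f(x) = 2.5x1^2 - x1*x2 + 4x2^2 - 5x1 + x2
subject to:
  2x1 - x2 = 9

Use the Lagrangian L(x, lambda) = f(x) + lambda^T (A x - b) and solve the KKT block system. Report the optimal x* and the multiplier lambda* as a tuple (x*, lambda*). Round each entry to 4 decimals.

Form the Lagrangian:
  L(x, lambda) = (1/2) x^T Q x + c^T x + lambda^T (A x - b)
Stationarity (grad_x L = 0): Q x + c + A^T lambda = 0.
Primal feasibility: A x = b.

This gives the KKT block system:
  [ Q   A^T ] [ x     ]   [-c ]
  [ A    0  ] [ lambda ] = [ b ]

Solving the linear system:
  x*      = (4.1818, -0.6364)
  lambda* = (-8.2727)
  f(x*)   = 26.4545

x* = (4.1818, -0.6364), lambda* = (-8.2727)


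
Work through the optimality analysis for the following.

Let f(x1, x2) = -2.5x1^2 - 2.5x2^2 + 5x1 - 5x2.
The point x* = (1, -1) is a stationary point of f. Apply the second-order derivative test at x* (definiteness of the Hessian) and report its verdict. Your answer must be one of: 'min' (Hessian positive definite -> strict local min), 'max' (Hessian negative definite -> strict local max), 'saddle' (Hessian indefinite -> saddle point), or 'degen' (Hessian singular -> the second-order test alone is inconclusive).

Compute the Hessian H = grad^2 f:
  H = [[-5, 0], [0, -5]]
Verify stationarity: grad f(x*) = H x* + g = (0, 0).
Eigenvalues of H: -5, -5.
Both eigenvalues < 0, so H is negative definite -> x* is a strict local max.

max


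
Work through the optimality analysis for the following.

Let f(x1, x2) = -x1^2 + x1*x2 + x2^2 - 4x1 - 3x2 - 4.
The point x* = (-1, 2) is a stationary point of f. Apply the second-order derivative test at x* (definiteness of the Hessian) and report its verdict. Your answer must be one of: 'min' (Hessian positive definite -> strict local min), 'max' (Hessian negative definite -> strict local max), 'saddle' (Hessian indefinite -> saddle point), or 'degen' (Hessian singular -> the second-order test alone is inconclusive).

Compute the Hessian H = grad^2 f:
  H = [[-2, 1], [1, 2]]
Verify stationarity: grad f(x*) = H x* + g = (0, 0).
Eigenvalues of H: -2.2361, 2.2361.
Eigenvalues have mixed signs, so H is indefinite -> x* is a saddle point.

saddle


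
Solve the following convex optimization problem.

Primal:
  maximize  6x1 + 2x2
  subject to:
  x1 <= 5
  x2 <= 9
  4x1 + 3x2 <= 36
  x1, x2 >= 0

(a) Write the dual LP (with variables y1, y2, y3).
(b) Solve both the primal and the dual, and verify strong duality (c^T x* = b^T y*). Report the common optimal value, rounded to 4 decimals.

The standard primal-dual pair for 'max c^T x s.t. A x <= b, x >= 0' is:
  Dual:  min b^T y  s.t.  A^T y >= c,  y >= 0.

So the dual LP is:
  minimize  5y1 + 9y2 + 36y3
  subject to:
    y1 + 4y3 >= 6
    y2 + 3y3 >= 2
    y1, y2, y3 >= 0

Solving the primal: x* = (5, 5.3333).
  primal value c^T x* = 40.6667.
Solving the dual: y* = (3.3333, 0, 0.6667).
  dual value b^T y* = 40.6667.
Strong duality: c^T x* = b^T y*. Confirmed.

40.6667


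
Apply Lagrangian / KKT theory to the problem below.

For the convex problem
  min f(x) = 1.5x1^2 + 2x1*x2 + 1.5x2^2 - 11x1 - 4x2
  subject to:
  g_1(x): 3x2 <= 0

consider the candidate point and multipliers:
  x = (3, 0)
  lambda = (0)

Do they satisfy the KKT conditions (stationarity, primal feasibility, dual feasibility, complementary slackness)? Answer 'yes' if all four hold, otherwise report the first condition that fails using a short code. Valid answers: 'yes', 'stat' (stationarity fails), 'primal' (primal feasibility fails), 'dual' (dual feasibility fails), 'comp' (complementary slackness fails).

Gradient of f: grad f(x) = Q x + c = (-2, 2)
Constraint values g_i(x) = a_i^T x - b_i:
  g_1((3, 0)) = 0
Stationarity residual: grad f(x) + sum_i lambda_i a_i = (-2, 2)
  -> stationarity FAILS
Primal feasibility (all g_i <= 0): OK
Dual feasibility (all lambda_i >= 0): OK
Complementary slackness (lambda_i * g_i(x) = 0 for all i): OK

Verdict: the first failing condition is stationarity -> stat.

stat


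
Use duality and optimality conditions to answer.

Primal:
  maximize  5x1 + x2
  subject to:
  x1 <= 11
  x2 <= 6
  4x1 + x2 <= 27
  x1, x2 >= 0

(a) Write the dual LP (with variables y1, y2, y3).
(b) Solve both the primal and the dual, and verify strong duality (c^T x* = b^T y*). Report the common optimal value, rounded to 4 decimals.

The standard primal-dual pair for 'max c^T x s.t. A x <= b, x >= 0' is:
  Dual:  min b^T y  s.t.  A^T y >= c,  y >= 0.

So the dual LP is:
  minimize  11y1 + 6y2 + 27y3
  subject to:
    y1 + 4y3 >= 5
    y2 + y3 >= 1
    y1, y2, y3 >= 0

Solving the primal: x* = (6.75, 0).
  primal value c^T x* = 33.75.
Solving the dual: y* = (0, 0, 1.25).
  dual value b^T y* = 33.75.
Strong duality: c^T x* = b^T y*. Confirmed.

33.75


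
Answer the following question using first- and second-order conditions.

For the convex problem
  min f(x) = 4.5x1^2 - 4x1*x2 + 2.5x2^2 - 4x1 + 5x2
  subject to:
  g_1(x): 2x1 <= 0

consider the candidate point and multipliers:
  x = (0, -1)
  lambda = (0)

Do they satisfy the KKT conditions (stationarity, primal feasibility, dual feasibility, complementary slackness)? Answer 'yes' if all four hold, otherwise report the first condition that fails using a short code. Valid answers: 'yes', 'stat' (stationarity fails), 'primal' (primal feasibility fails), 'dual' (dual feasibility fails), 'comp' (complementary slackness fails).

Gradient of f: grad f(x) = Q x + c = (0, 0)
Constraint values g_i(x) = a_i^T x - b_i:
  g_1((0, -1)) = 0
Stationarity residual: grad f(x) + sum_i lambda_i a_i = (0, 0)
  -> stationarity OK
Primal feasibility (all g_i <= 0): OK
Dual feasibility (all lambda_i >= 0): OK
Complementary slackness (lambda_i * g_i(x) = 0 for all i): OK

Verdict: yes, KKT holds.

yes


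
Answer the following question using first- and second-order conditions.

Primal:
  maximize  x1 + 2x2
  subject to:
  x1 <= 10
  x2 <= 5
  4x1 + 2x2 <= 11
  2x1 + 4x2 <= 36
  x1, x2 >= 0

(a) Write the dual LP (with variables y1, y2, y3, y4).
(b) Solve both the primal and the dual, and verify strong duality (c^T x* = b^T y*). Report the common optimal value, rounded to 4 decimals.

The standard primal-dual pair for 'max c^T x s.t. A x <= b, x >= 0' is:
  Dual:  min b^T y  s.t.  A^T y >= c,  y >= 0.

So the dual LP is:
  minimize  10y1 + 5y2 + 11y3 + 36y4
  subject to:
    y1 + 4y3 + 2y4 >= 1
    y2 + 2y3 + 4y4 >= 2
    y1, y2, y3, y4 >= 0

Solving the primal: x* = (0.25, 5).
  primal value c^T x* = 10.25.
Solving the dual: y* = (0, 1.5, 0.25, 0).
  dual value b^T y* = 10.25.
Strong duality: c^T x* = b^T y*. Confirmed.

10.25


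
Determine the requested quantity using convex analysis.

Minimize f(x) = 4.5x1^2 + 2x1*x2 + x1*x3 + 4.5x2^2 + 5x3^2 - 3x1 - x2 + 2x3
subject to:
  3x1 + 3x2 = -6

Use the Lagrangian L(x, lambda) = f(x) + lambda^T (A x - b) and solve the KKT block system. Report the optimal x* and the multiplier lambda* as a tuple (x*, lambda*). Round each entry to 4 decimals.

Form the Lagrangian:
  L(x, lambda) = (1/2) x^T Q x + c^T x + lambda^T (A x - b)
Stationarity (grad_x L = 0): Q x + c + A^T lambda = 0.
Primal feasibility: A x = b.

This gives the KKT block system:
  [ Q   A^T ] [ x     ]   [-c ]
  [ A    0  ] [ lambda ] = [ b ]

Solving the linear system:
  x*      = (-0.8489, -1.1511, -0.1151)
  lambda* = (4.3525)
  f(x*)   = 14.7914

x* = (-0.8489, -1.1511, -0.1151), lambda* = (4.3525)


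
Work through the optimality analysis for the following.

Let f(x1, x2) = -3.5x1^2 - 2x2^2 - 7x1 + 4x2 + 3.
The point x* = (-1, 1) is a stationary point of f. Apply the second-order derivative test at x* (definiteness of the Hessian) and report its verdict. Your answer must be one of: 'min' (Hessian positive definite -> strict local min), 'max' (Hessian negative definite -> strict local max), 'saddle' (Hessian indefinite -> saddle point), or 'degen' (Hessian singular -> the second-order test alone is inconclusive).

Compute the Hessian H = grad^2 f:
  H = [[-7, 0], [0, -4]]
Verify stationarity: grad f(x*) = H x* + g = (0, 0).
Eigenvalues of H: -7, -4.
Both eigenvalues < 0, so H is negative definite -> x* is a strict local max.

max


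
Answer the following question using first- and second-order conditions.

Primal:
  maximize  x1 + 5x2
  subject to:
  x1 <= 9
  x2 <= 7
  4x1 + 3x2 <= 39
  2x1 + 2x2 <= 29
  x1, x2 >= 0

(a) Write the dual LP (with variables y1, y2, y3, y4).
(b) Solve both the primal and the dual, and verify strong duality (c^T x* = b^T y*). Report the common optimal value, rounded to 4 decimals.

The standard primal-dual pair for 'max c^T x s.t. A x <= b, x >= 0' is:
  Dual:  min b^T y  s.t.  A^T y >= c,  y >= 0.

So the dual LP is:
  minimize  9y1 + 7y2 + 39y3 + 29y4
  subject to:
    y1 + 4y3 + 2y4 >= 1
    y2 + 3y3 + 2y4 >= 5
    y1, y2, y3, y4 >= 0

Solving the primal: x* = (4.5, 7).
  primal value c^T x* = 39.5.
Solving the dual: y* = (0, 4.25, 0.25, 0).
  dual value b^T y* = 39.5.
Strong duality: c^T x* = b^T y*. Confirmed.

39.5


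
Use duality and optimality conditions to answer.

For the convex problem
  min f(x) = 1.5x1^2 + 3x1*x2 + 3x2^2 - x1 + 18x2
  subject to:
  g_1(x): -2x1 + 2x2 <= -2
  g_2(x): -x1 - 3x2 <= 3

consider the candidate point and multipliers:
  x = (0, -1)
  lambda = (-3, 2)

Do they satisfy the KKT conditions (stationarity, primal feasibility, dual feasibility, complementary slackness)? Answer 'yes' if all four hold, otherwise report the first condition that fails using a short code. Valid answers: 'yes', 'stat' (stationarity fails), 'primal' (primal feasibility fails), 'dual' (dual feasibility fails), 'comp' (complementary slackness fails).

Gradient of f: grad f(x) = Q x + c = (-4, 12)
Constraint values g_i(x) = a_i^T x - b_i:
  g_1((0, -1)) = 0
  g_2((0, -1)) = 0
Stationarity residual: grad f(x) + sum_i lambda_i a_i = (0, 0)
  -> stationarity OK
Primal feasibility (all g_i <= 0): OK
Dual feasibility (all lambda_i >= 0): FAILS
Complementary slackness (lambda_i * g_i(x) = 0 for all i): OK

Verdict: the first failing condition is dual_feasibility -> dual.

dual


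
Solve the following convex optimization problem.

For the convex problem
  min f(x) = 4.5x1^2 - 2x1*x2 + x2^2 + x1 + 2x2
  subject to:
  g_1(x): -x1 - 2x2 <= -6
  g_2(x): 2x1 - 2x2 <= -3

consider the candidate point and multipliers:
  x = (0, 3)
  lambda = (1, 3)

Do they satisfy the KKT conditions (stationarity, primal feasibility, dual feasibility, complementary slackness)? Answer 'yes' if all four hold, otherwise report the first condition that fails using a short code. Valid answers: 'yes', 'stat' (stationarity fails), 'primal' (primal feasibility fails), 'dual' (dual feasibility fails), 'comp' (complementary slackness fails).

Gradient of f: grad f(x) = Q x + c = (-5, 8)
Constraint values g_i(x) = a_i^T x - b_i:
  g_1((0, 3)) = 0
  g_2((0, 3)) = -3
Stationarity residual: grad f(x) + sum_i lambda_i a_i = (0, 0)
  -> stationarity OK
Primal feasibility (all g_i <= 0): OK
Dual feasibility (all lambda_i >= 0): OK
Complementary slackness (lambda_i * g_i(x) = 0 for all i): FAILS

Verdict: the first failing condition is complementary_slackness -> comp.

comp


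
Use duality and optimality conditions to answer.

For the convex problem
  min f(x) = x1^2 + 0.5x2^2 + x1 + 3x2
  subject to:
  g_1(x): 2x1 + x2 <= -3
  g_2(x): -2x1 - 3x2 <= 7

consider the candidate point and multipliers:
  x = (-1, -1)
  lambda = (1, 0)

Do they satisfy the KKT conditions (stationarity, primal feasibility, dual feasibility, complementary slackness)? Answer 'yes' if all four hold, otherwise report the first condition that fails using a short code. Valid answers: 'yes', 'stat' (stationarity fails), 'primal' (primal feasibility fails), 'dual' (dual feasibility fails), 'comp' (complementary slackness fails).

Gradient of f: grad f(x) = Q x + c = (-1, 2)
Constraint values g_i(x) = a_i^T x - b_i:
  g_1((-1, -1)) = 0
  g_2((-1, -1)) = -2
Stationarity residual: grad f(x) + sum_i lambda_i a_i = (1, 3)
  -> stationarity FAILS
Primal feasibility (all g_i <= 0): OK
Dual feasibility (all lambda_i >= 0): OK
Complementary slackness (lambda_i * g_i(x) = 0 for all i): OK

Verdict: the first failing condition is stationarity -> stat.

stat


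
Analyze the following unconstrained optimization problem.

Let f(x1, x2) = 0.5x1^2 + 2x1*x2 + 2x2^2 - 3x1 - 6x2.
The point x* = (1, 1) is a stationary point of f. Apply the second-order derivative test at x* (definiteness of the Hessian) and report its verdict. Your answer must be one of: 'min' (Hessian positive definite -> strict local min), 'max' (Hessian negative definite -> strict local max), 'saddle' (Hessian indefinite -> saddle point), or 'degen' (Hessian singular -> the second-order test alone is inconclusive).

Compute the Hessian H = grad^2 f:
  H = [[1, 2], [2, 4]]
Verify stationarity: grad f(x*) = H x* + g = (0, 0).
Eigenvalues of H: 0, 5.
H has a zero eigenvalue (singular; positive semidefinite but not definite), so H is neither positive definite, negative definite, nor indefinite. The second-order test alone is inconclusive -> degen.
(Indeed, f is constant along the null direction of H through x*, so x* is not a strict local extremum.)

degen


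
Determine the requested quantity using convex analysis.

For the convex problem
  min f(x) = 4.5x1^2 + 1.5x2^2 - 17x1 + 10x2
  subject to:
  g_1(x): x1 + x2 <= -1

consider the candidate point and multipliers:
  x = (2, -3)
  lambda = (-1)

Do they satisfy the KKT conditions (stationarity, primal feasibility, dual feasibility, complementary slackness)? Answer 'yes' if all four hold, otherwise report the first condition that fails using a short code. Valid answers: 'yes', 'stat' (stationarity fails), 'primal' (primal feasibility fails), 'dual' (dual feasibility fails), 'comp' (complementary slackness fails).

Gradient of f: grad f(x) = Q x + c = (1, 1)
Constraint values g_i(x) = a_i^T x - b_i:
  g_1((2, -3)) = 0
Stationarity residual: grad f(x) + sum_i lambda_i a_i = (0, 0)
  -> stationarity OK
Primal feasibility (all g_i <= 0): OK
Dual feasibility (all lambda_i >= 0): FAILS
Complementary slackness (lambda_i * g_i(x) = 0 for all i): OK

Verdict: the first failing condition is dual_feasibility -> dual.

dual


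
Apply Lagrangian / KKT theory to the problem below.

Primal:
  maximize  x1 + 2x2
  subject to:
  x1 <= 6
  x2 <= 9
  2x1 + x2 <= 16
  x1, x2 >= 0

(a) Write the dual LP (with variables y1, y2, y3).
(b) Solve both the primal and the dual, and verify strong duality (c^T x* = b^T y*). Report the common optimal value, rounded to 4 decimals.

The standard primal-dual pair for 'max c^T x s.t. A x <= b, x >= 0' is:
  Dual:  min b^T y  s.t.  A^T y >= c,  y >= 0.

So the dual LP is:
  minimize  6y1 + 9y2 + 16y3
  subject to:
    y1 + 2y3 >= 1
    y2 + y3 >= 2
    y1, y2, y3 >= 0

Solving the primal: x* = (3.5, 9).
  primal value c^T x* = 21.5.
Solving the dual: y* = (0, 1.5, 0.5).
  dual value b^T y* = 21.5.
Strong duality: c^T x* = b^T y*. Confirmed.

21.5


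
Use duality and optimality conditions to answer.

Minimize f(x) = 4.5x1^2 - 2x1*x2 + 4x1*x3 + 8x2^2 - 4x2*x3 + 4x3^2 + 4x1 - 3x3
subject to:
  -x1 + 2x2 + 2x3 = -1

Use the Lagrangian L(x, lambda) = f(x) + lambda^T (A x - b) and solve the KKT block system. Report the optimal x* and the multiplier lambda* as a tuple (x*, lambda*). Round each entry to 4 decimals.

Form the Lagrangian:
  L(x, lambda) = (1/2) x^T Q x + c^T x + lambda^T (A x - b)
Stationarity (grad_x L = 0): Q x + c + A^T lambda = 0.
Primal feasibility: A x = b.

This gives the KKT block system:
  [ Q   A^T ] [ x     ]   [-c ]
  [ A    0  ] [ lambda ] = [ b ]

Solving the linear system:
  x*      = (-0.1786, -0.3482, -0.2411)
  lambda* = (2.125)
  f(x*)   = 1.067

x* = (-0.1786, -0.3482, -0.2411), lambda* = (2.125)


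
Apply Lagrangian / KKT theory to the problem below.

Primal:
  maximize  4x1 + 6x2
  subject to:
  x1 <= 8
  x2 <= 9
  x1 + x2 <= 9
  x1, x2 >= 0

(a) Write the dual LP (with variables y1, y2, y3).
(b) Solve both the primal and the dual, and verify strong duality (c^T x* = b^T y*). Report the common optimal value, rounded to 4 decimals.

The standard primal-dual pair for 'max c^T x s.t. A x <= b, x >= 0' is:
  Dual:  min b^T y  s.t.  A^T y >= c,  y >= 0.

So the dual LP is:
  minimize  8y1 + 9y2 + 9y3
  subject to:
    y1 + y3 >= 4
    y2 + y3 >= 6
    y1, y2, y3 >= 0

Solving the primal: x* = (0, 9).
  primal value c^T x* = 54.
Solving the dual: y* = (0, 0, 6).
  dual value b^T y* = 54.
Strong duality: c^T x* = b^T y*. Confirmed.

54


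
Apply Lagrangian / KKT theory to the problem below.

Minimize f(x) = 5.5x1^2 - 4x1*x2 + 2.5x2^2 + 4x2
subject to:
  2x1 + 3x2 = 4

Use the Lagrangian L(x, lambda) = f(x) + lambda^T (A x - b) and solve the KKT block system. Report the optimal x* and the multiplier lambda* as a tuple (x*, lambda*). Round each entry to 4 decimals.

Form the Lagrangian:
  L(x, lambda) = (1/2) x^T Q x + c^T x + lambda^T (A x - b)
Stationarity (grad_x L = 0): Q x + c + A^T lambda = 0.
Primal feasibility: A x = b.

This gives the KKT block system:
  [ Q   A^T ] [ x     ]   [-c ]
  [ A    0  ] [ lambda ] = [ b ]

Solving the linear system:
  x*      = (0.6707, 0.8862)
  lambda* = (-1.9162)
  f(x*)   = 5.6048

x* = (0.6707, 0.8862), lambda* = (-1.9162)


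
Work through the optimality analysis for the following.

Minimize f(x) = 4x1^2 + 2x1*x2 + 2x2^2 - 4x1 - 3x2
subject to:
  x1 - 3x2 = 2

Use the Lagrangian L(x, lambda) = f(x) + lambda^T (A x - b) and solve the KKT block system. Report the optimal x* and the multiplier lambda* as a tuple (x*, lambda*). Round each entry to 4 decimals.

Form the Lagrangian:
  L(x, lambda) = (1/2) x^T Q x + c^T x + lambda^T (A x - b)
Stationarity (grad_x L = 0): Q x + c + A^T lambda = 0.
Primal feasibility: A x = b.

This gives the KKT block system:
  [ Q   A^T ] [ x     ]   [-c ]
  [ A    0  ] [ lambda ] = [ b ]

Solving the linear system:
  x*      = (0.7386, -0.4205)
  lambda* = (-1.0682)
  f(x*)   = 0.2216

x* = (0.7386, -0.4205), lambda* = (-1.0682)


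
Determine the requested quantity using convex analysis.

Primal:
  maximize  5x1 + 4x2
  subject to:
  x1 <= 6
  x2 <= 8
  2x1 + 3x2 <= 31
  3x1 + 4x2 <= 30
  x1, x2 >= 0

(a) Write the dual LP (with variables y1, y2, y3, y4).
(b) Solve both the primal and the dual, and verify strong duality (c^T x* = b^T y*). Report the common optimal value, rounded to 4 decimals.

The standard primal-dual pair for 'max c^T x s.t. A x <= b, x >= 0' is:
  Dual:  min b^T y  s.t.  A^T y >= c,  y >= 0.

So the dual LP is:
  minimize  6y1 + 8y2 + 31y3 + 30y4
  subject to:
    y1 + 2y3 + 3y4 >= 5
    y2 + 3y3 + 4y4 >= 4
    y1, y2, y3, y4 >= 0

Solving the primal: x* = (6, 3).
  primal value c^T x* = 42.
Solving the dual: y* = (2, 0, 0, 1).
  dual value b^T y* = 42.
Strong duality: c^T x* = b^T y*. Confirmed.

42


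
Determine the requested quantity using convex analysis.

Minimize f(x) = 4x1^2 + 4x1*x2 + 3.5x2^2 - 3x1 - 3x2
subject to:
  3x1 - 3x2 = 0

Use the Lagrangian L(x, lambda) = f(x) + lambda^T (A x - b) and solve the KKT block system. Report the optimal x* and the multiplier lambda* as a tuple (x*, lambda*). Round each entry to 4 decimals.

Form the Lagrangian:
  L(x, lambda) = (1/2) x^T Q x + c^T x + lambda^T (A x - b)
Stationarity (grad_x L = 0): Q x + c + A^T lambda = 0.
Primal feasibility: A x = b.

This gives the KKT block system:
  [ Q   A^T ] [ x     ]   [-c ]
  [ A    0  ] [ lambda ] = [ b ]

Solving the linear system:
  x*      = (0.2609, 0.2609)
  lambda* = (-0.0435)
  f(x*)   = -0.7826

x* = (0.2609, 0.2609), lambda* = (-0.0435)


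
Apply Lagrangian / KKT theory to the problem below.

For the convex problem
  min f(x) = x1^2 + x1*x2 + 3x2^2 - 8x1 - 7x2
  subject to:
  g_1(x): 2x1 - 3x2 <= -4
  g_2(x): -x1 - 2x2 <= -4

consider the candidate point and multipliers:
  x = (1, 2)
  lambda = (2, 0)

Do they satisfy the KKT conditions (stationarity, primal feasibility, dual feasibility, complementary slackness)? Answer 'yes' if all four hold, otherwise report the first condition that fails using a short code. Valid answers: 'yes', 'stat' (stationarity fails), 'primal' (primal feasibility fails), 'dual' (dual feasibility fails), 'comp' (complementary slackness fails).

Gradient of f: grad f(x) = Q x + c = (-4, 6)
Constraint values g_i(x) = a_i^T x - b_i:
  g_1((1, 2)) = 0
  g_2((1, 2)) = -1
Stationarity residual: grad f(x) + sum_i lambda_i a_i = (0, 0)
  -> stationarity OK
Primal feasibility (all g_i <= 0): OK
Dual feasibility (all lambda_i >= 0): OK
Complementary slackness (lambda_i * g_i(x) = 0 for all i): OK

Verdict: yes, KKT holds.

yes


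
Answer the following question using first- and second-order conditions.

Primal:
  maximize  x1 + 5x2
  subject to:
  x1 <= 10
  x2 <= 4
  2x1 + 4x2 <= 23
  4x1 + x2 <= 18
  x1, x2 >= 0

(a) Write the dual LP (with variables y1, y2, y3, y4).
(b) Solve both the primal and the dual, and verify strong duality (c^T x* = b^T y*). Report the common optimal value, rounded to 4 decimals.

The standard primal-dual pair for 'max c^T x s.t. A x <= b, x >= 0' is:
  Dual:  min b^T y  s.t.  A^T y >= c,  y >= 0.

So the dual LP is:
  minimize  10y1 + 4y2 + 23y3 + 18y4
  subject to:
    y1 + 2y3 + 4y4 >= 1
    y2 + 4y3 + y4 >= 5
    y1, y2, y3, y4 >= 0

Solving the primal: x* = (3.5, 4).
  primal value c^T x* = 23.5.
Solving the dual: y* = (0, 4.75, 0, 0.25).
  dual value b^T y* = 23.5.
Strong duality: c^T x* = b^T y*. Confirmed.

23.5


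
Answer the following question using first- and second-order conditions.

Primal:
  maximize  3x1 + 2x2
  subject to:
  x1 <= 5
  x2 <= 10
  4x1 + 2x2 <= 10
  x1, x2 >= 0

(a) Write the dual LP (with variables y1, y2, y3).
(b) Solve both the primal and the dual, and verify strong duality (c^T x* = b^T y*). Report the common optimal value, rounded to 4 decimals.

The standard primal-dual pair for 'max c^T x s.t. A x <= b, x >= 0' is:
  Dual:  min b^T y  s.t.  A^T y >= c,  y >= 0.

So the dual LP is:
  minimize  5y1 + 10y2 + 10y3
  subject to:
    y1 + 4y3 >= 3
    y2 + 2y3 >= 2
    y1, y2, y3 >= 0

Solving the primal: x* = (0, 5).
  primal value c^T x* = 10.
Solving the dual: y* = (0, 0, 1).
  dual value b^T y* = 10.
Strong duality: c^T x* = b^T y*. Confirmed.

10


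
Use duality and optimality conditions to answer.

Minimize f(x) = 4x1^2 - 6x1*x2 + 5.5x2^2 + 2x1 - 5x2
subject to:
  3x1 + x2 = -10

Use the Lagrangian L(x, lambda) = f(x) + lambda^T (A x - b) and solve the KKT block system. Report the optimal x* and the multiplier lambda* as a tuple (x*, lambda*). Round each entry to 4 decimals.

Form the Lagrangian:
  L(x, lambda) = (1/2) x^T Q x + c^T x + lambda^T (A x - b)
Stationarity (grad_x L = 0): Q x + c + A^T lambda = 0.
Primal feasibility: A x = b.

This gives the KKT block system:
  [ Q   A^T ] [ x     ]   [-c ]
  [ A    0  ] [ lambda ] = [ b ]

Solving the linear system:
  x*      = (-2.8462, -1.4615)
  lambda* = (4)
  f(x*)   = 20.8077

x* = (-2.8462, -1.4615), lambda* = (4)


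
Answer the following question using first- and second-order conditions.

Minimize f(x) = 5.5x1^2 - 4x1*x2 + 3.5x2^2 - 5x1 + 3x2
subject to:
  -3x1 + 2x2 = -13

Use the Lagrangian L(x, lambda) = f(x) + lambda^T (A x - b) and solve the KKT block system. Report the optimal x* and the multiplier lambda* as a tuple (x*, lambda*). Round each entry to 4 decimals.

Form the Lagrangian:
  L(x, lambda) = (1/2) x^T Q x + c^T x + lambda^T (A x - b)
Stationarity (grad_x L = 0): Q x + c + A^T lambda = 0.
Primal feasibility: A x = b.

This gives the KKT block system:
  [ Q   A^T ] [ x     ]   [-c ]
  [ A    0  ] [ lambda ] = [ b ]

Solving the linear system:
  x*      = (2.8983, -2.1525)
  lambda* = (11.8305)
  f(x*)   = 66.4237

x* = (2.8983, -2.1525), lambda* = (11.8305)


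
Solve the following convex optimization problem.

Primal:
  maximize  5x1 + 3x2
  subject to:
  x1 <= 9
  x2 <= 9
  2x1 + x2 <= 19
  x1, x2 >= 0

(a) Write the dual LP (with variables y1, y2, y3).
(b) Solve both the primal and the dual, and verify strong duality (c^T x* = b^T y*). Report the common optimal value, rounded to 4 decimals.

The standard primal-dual pair for 'max c^T x s.t. A x <= b, x >= 0' is:
  Dual:  min b^T y  s.t.  A^T y >= c,  y >= 0.

So the dual LP is:
  minimize  9y1 + 9y2 + 19y3
  subject to:
    y1 + 2y3 >= 5
    y2 + y3 >= 3
    y1, y2, y3 >= 0

Solving the primal: x* = (5, 9).
  primal value c^T x* = 52.
Solving the dual: y* = (0, 0.5, 2.5).
  dual value b^T y* = 52.
Strong duality: c^T x* = b^T y*. Confirmed.

52


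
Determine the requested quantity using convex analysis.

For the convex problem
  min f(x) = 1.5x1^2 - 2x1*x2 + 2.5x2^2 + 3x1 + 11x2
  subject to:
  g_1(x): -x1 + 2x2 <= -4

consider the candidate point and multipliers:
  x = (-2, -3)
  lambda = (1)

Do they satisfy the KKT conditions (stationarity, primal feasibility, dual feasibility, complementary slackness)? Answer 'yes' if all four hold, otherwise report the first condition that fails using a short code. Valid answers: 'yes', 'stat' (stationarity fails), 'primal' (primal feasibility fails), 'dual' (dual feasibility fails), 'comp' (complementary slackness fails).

Gradient of f: grad f(x) = Q x + c = (3, 0)
Constraint values g_i(x) = a_i^T x - b_i:
  g_1((-2, -3)) = 0
Stationarity residual: grad f(x) + sum_i lambda_i a_i = (2, 2)
  -> stationarity FAILS
Primal feasibility (all g_i <= 0): OK
Dual feasibility (all lambda_i >= 0): OK
Complementary slackness (lambda_i * g_i(x) = 0 for all i): OK

Verdict: the first failing condition is stationarity -> stat.

stat


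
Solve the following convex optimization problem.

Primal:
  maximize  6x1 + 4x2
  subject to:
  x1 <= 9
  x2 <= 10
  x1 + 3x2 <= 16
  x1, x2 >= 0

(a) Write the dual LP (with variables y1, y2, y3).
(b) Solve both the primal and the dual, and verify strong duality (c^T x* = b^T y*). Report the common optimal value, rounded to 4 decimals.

The standard primal-dual pair for 'max c^T x s.t. A x <= b, x >= 0' is:
  Dual:  min b^T y  s.t.  A^T y >= c,  y >= 0.

So the dual LP is:
  minimize  9y1 + 10y2 + 16y3
  subject to:
    y1 + y3 >= 6
    y2 + 3y3 >= 4
    y1, y2, y3 >= 0

Solving the primal: x* = (9, 2.3333).
  primal value c^T x* = 63.3333.
Solving the dual: y* = (4.6667, 0, 1.3333).
  dual value b^T y* = 63.3333.
Strong duality: c^T x* = b^T y*. Confirmed.

63.3333


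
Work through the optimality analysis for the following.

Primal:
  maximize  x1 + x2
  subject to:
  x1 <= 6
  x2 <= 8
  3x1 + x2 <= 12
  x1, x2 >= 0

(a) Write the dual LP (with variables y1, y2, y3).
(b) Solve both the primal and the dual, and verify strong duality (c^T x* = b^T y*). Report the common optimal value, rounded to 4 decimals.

The standard primal-dual pair for 'max c^T x s.t. A x <= b, x >= 0' is:
  Dual:  min b^T y  s.t.  A^T y >= c,  y >= 0.

So the dual LP is:
  minimize  6y1 + 8y2 + 12y3
  subject to:
    y1 + 3y3 >= 1
    y2 + y3 >= 1
    y1, y2, y3 >= 0

Solving the primal: x* = (1.3333, 8).
  primal value c^T x* = 9.3333.
Solving the dual: y* = (0, 0.6667, 0.3333).
  dual value b^T y* = 9.3333.
Strong duality: c^T x* = b^T y*. Confirmed.

9.3333
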